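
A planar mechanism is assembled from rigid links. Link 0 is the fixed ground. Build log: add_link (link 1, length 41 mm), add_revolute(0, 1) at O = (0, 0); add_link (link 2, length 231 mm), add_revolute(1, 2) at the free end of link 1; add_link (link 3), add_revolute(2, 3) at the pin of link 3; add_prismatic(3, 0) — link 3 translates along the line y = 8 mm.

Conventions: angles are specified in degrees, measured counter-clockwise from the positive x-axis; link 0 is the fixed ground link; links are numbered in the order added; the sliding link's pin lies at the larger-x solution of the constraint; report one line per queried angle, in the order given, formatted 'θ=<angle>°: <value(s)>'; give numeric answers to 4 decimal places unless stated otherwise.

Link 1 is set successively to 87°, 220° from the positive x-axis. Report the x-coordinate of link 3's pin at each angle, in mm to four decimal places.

geometry: r = 41 mm, L = 231 mm, e = 8 mm
θ=87°: crank pin P = (r cos θ, r sin θ) = (2.145774, 40.943811)
θ=87°: h = r sin θ − e = 40.943811 − 8 = 32.943811
θ=87°: x = r cos θ + √(L² − h²) = 2.145774 + 228.638810 = 230.784584
θ=220°: crank pin P = (r cos θ, r sin θ) = (-31.407822, -26.354292)
θ=220°: h = r sin θ − e = -26.354292 − 8 = -34.354292
θ=220°: x = r cos θ + √(L² − h²) = -31.407822 + 228.431133 = 197.023311

θ=87°: 230.7846
θ=220°: 197.0233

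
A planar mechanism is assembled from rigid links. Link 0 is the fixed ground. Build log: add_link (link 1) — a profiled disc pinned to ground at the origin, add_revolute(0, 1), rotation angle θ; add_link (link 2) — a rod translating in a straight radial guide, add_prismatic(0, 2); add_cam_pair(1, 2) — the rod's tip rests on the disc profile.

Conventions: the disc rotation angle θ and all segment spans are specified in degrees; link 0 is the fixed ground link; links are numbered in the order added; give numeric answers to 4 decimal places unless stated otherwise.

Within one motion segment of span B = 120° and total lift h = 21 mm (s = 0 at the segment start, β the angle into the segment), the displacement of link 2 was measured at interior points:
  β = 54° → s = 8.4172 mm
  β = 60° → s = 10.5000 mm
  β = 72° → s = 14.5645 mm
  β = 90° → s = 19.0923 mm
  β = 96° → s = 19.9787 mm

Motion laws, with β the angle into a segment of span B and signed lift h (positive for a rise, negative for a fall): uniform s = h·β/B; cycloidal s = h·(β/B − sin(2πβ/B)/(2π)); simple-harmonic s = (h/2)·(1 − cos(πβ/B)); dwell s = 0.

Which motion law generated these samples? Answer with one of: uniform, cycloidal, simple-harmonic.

candidates at β/B = r: uniform s = h·r (linear in β); cycloidal s = h·(r − sin(2πr)/(2π)); simple-harmonic s = (h/2)(1 − cos(πr))
β=54°: printed 8.4172 | uniform 9.4500, cycloidal 8.4172, simple-harmonic 8.8574
β=60°: printed 10.5000 | uniform 10.5000, cycloidal 10.5000, simple-harmonic 10.5000
β=72°: printed 14.5645 | uniform 12.6000, cycloidal 14.5645, simple-harmonic 13.7447
β=90°: printed 19.0923 | uniform 15.7500, cycloidal 19.0923, simple-harmonic 17.9246
β=96°: printed 19.9787 | uniform 16.8000, cycloidal 19.9787, simple-harmonic 18.9947
only one law matches every sample → cycloidal

cycloidal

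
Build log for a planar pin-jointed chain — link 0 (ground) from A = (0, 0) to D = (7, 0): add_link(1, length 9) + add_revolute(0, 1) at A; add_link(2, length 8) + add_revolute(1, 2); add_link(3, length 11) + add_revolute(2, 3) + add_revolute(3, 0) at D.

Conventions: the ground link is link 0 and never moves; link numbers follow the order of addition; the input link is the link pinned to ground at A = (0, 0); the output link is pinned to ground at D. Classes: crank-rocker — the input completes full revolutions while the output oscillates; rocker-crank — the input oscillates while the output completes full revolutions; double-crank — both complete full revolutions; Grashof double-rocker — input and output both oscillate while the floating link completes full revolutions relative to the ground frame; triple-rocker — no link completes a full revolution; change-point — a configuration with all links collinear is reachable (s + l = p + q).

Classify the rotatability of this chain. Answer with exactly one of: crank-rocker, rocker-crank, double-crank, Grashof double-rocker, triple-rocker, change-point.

lengths: ground=7, input=9, coupler=8, output=11
sorted: s=7 (shortest), l=11 (longest), p+q=17
s + l = 18 vs p + q = 17
s + l > p + q → non-Grashof → no link fully rotates → triple-rocker

triple-rocker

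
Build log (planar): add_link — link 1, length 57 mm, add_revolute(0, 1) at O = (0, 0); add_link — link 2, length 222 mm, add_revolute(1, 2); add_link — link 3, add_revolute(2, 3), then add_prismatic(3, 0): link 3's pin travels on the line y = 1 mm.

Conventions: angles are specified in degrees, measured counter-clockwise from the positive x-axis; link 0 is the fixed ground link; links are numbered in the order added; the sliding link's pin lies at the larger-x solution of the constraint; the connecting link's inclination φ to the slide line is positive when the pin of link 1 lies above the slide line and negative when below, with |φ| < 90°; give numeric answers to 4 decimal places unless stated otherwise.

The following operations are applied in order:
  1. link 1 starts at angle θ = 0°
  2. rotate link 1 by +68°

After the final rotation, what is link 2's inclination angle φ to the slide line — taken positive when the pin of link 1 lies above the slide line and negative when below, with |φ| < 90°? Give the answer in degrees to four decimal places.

geometry: r = 57 mm, L = 222 mm, e = 1 mm; θ starts at 0°
rotate link 1 by +68°: θ ← 0° +68° = 68°
h = r sin θ − e = 52.849480 − 1 = 51.849480
sin φ = h / L = 51.849480 / 222 = 0.23355621
φ = arcsin(0.23355621) = 13.506532°

13.5065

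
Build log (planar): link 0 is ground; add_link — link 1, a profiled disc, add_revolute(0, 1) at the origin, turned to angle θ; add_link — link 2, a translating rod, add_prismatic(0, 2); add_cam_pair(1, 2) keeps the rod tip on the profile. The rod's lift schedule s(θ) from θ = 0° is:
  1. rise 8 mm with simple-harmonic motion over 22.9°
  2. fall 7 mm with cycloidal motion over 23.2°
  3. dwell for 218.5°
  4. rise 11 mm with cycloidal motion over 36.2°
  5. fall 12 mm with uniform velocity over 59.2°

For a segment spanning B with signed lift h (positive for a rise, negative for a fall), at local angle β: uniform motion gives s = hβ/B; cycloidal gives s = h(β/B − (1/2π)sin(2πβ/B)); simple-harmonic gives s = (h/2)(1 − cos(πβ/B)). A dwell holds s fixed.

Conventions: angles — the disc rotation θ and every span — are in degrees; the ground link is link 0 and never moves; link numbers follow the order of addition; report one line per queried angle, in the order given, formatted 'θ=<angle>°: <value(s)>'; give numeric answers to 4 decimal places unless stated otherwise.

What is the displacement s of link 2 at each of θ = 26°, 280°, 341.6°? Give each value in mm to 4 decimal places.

seg 1 [0°–22.9°] simple-harmonic, h=8: full span → s += 8 → s = 8.0000
seg 2 [22.9°–46.1°] cycloidal, h=-7: θ=26° here. β=3.1, B=23.2. -7·(0.1336 − sin(2π·0.1336)/(2π)) = -0.1061 → s = 7.8939
seg 2 [22.9°–46.1°] cycloidal, h=-7: full span → s += -7 → s = 1.0000
seg 3 [46.1°–264.6°] dwell: s stays 1.0000
seg 4 [264.6°–300.8°] cycloidal, h=11: θ=280° here. β=15.4, B=36.2. 11·(0.4254 − sin(2π·0.4254)/(2π)) = 3.8888 → s = 4.8888
seg 4 [264.6°–300.8°] cycloidal, h=11: full span → s += 11 → s = 12.0000
seg 5 [300.8°–360°] uniform, h=-12: θ=341.6° here. β=40.8, B=59.2. -12·40.8/59.2 = -8.2703 → s = 3.7297

θ=26°: 7.8939
θ=280°: 4.8888
θ=341.6°: 3.7297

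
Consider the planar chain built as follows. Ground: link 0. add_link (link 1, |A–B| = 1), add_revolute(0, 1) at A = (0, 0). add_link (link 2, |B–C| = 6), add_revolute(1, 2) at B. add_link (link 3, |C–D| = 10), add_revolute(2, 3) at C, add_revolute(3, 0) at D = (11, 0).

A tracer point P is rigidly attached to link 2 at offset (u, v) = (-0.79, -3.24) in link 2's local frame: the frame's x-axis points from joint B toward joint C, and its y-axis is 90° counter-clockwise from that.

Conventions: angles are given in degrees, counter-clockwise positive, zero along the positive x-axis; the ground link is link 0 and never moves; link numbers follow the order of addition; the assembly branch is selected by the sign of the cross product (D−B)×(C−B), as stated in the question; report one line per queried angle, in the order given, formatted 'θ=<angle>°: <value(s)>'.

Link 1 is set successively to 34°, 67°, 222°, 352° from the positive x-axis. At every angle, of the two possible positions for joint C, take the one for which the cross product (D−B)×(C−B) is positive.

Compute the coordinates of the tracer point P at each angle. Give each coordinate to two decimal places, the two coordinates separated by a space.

A=(0,0), D=(11.00,0)
θ=34°: B = A + 1.00·(cos34°, sin34°) = (0.8290, 0.5592)
θ=34°: |BD| = 10.1863
θ=34°: circle(B,6.00) ∩ circle(D,10.00): a=1.9517, h=5.6737
θ=34°:   candidates: C₊=(3.0893,6.1172) cross=57.794; C₋=(2.4663,-5.2131) cross=-57.794
θ=34°:   branch + wants cross > 0 → take C=(3.0893,6.1172) (cross=57.794)
θ=34°: ex = (C−B)/|BC| = (0.3767,0.9263); ey = (-0.9263,0.3767)
θ=34°: P = B + -0.79·ex + -3.24·ey = (3.5328,-1.3931)
θ=67°: B = A + 1.00·(cos67°, sin67°) = (0.3907, 0.9205)
θ=67°: |BD| = 10.6491
θ=67°: circle(B,6.00) ∩ circle(D,10.00): a=2.3196, h=5.5335
θ=67°:   candidates: C₊=(3.1800,6.2328) cross=58.927; C₋=(2.2234,-4.7928) cross=-58.927
θ=67°:   branch + wants cross > 0 → take C=(3.1800,6.2328) (cross=58.927)
θ=67°: ex = (C−B)/|BC| = (0.4649,0.8854); ey = (-0.8854,0.4649)
θ=67°: P = B + -0.79·ex + -3.24·ey = (2.8921,-1.2851)
θ=222°: B = A + 1.00·(cos222°, sin222°) = (-0.7431, -0.6691)
θ=222°: |BD| = 11.7622
θ=222°: circle(B,6.00) ∩ circle(D,10.00): a=3.1605, h=5.1001
θ=222°:   candidates: C₊=(2.1221,4.6025) cross=59.989; C₋=(2.7024,-5.5812) cross=-59.989
θ=222°:   branch + wants cross > 0 → take C=(2.1221,4.6025) (cross=59.989)
θ=222°: ex = (C−B)/|BC| = (0.4775,0.8786); ey = (-0.8786,0.4775)
θ=222°: P = B + -0.79·ex + -3.24·ey = (1.7263,-2.9105)
θ=352°: B = A + 1.00·(cos352°, sin352°) = (0.9903, -0.1392)
θ=352°: |BD| = 10.0107
θ=352°: circle(B,6.00) ∩ circle(D,10.00): a=1.8088, h=5.7209
θ=352°:   candidates: C₊=(2.7193,5.6063) cross=57.270; C₋=(2.8784,-5.8343) cross=-57.270
θ=352°:   branch + wants cross > 0 → take C=(2.7193,5.6063) (cross=57.270)
θ=352°: ex = (C−B)/|BC| = (0.2882,0.9576); ey = (-0.9576,0.2882)
θ=352°: P = B + -0.79·ex + -3.24·ey = (3.8652,-1.8294)

θ=34°: 3.53 -1.39
θ=67°: 2.89 -1.29
θ=222°: 1.73 -2.91
θ=352°: 3.87 -1.83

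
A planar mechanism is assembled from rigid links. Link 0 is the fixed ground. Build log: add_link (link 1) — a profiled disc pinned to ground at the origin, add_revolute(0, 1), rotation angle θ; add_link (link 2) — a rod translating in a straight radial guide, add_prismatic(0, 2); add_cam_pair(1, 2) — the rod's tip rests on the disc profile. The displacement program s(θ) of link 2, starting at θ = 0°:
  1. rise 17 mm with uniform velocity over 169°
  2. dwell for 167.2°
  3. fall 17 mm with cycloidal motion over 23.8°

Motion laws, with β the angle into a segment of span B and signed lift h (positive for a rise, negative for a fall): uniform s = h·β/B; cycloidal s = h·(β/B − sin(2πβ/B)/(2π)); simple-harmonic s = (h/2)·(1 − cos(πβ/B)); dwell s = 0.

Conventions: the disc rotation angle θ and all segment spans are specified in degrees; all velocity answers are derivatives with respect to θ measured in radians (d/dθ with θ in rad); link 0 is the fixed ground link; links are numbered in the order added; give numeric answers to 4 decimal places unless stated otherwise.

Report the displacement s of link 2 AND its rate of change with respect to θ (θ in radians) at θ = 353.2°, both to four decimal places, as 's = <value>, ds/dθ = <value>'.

seg 1 [0°–169°] uniform, h=17: full span → s += 17 → s = 17.0000
seg 2 [169°–336.2°] dwell: s stays 17.0000
seg 3 [336.2°–360°] cycloidal, h=-17: θ=353.2° here. β=17, B=23.8. -17·(0.7143 − sin(2π·0.7143)/(2π)) = -14.7807 → s = 2.2193
velocity in seg [336.2°–360°] (cycloidal), θ in radians: β = 17° = 0.2967 rad, B = 23.8° = 0.4154 rad; ds/dθ = (h/B)(1 − cos(2πβ/B)) = ((-17)/0.4154)(1 − cos(2π·0.7143)) = -50.032350 mm/rad

s = 2.2193, ds/dθ = -50.0323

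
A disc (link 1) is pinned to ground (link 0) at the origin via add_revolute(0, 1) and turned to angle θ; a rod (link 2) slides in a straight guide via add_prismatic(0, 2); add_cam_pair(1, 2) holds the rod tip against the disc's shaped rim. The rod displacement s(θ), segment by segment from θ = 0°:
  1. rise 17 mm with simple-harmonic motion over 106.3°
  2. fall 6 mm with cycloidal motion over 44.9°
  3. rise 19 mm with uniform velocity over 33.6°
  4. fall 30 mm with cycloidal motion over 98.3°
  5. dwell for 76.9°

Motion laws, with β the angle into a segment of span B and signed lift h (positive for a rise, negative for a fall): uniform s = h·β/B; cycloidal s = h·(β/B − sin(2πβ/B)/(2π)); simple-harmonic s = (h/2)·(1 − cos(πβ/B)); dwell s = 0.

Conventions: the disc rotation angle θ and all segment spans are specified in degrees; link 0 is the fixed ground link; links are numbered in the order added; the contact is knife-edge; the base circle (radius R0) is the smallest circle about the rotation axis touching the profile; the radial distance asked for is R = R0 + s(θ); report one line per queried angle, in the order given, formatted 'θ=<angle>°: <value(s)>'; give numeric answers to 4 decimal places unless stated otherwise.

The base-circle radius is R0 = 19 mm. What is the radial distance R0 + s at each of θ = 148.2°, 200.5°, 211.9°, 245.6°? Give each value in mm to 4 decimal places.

segment 1 (0° to 106.3°, simple-harmonic, h = 17) is passed completely: s = 0.0000 + (17) = 17.0000
θ = 148.2° falls in segment 2 (106.3° to 151.2°, cycloidal, h = -6): β = 148.2 − 106.3 = 41.9°, B = 44.9°; Δs = -6·(0.9332 − sin(2π·0.9332)/(2π)) = -5.9883; s = 17.0000 − 5.9883 = 11.0117
segment 2 (106.3° to 151.2°, cycloidal, h = -6) is passed completely: s = 17.0000 + (-6) = 11.0000
segment 3 (151.2° to 184.8°, uniform, h = 19) is passed completely: s = 11.0000 + (19) = 30.0000
θ = 200.5° falls in segment 4 (184.8° to 283.1°, cycloidal, h = -30): β = 200.5 − 184.8 = 15.7°, B = 98.3°; Δs = -30·(0.1597 − sin(2π·0.1597)/(2π)) = -0.7647; s = 30.0000 − 0.7647 = 29.2353
θ = 211.9° falls in segment 4 (184.8° to 283.1°, cycloidal, h = -30): β = 211.9 − 184.8 = 27.1°, B = 98.3°; Δs = -30·(0.2757 − sin(2π·0.2757)/(2π)) = -3.5580; s = 30.0000 − 3.5580 = 26.4420
θ = 245.6° falls in segment 4 (184.8° to 283.1°, cycloidal, h = -30): β = 245.6 − 184.8 = 60.8°, B = 98.3°; Δs = -30·(0.6185 − sin(2π·0.6185)/(2π)) = -21.7913; s = 30.0000 − 21.7913 = 8.2087
θ=148.2°: R = R0 + s = 19 + 11.0117 = 30.0117
θ=200.5°: R = R0 + s = 19 + 29.2353 = 48.2353
θ=211.9°: R = R0 + s = 19 + 26.4420 = 45.4420
θ=245.6°: R = R0 + s = 19 + 8.2087 = 27.2087

θ=148.2°: 30.0117
θ=200.5°: 48.2353
θ=211.9°: 45.4420
θ=245.6°: 27.2087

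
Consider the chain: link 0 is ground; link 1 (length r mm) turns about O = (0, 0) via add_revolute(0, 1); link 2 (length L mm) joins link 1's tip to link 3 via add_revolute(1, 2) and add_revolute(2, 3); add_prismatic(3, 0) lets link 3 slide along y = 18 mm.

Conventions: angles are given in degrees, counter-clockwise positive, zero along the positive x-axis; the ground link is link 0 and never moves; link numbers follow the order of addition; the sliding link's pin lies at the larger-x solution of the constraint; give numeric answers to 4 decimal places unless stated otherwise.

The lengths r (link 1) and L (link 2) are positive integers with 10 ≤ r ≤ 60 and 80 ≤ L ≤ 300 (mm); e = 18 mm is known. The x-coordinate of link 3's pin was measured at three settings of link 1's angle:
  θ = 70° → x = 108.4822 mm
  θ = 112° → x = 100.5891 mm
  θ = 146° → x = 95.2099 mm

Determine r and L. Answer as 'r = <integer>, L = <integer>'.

constraint per measurement: (x − r cos θ)² + (r sin θ − e)² = L²
subtracting the θ₁ and θ₂ equations cancels the r² and L² terms:
r = (x₁² − x₂²) / (2[(x₁cos θ₁ + e sin θ₁) − (x₂cos θ₂ + e sin θ₂)]) = 11.0001 → r = 11
L² = (x₁ − r cos θ₁)² + (r sin θ₁ − e)² = 11025.0013 → L = 105.0000 → L = 105
check at θ₃=146°: x = 95.2099 (printed 95.2099) ✓

r = 11, L = 105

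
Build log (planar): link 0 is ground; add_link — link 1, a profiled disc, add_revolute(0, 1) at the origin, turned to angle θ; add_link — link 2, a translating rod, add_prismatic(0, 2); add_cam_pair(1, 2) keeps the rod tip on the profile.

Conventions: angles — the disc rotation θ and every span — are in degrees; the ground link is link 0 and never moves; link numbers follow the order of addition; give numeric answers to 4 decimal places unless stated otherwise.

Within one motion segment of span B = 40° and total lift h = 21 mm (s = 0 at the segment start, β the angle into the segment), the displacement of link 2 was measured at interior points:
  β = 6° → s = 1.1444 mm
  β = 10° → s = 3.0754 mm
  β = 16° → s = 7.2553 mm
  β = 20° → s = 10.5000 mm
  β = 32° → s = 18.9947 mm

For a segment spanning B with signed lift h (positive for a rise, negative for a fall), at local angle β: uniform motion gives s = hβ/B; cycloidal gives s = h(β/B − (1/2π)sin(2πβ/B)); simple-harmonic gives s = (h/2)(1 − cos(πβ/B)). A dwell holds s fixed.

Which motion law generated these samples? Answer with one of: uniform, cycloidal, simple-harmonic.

candidates at β/B = r: uniform s = h·r (linear in β); cycloidal s = h·(r − sin(2πr)/(2π)); simple-harmonic s = (h/2)(1 − cos(πr))
β=6°: printed 1.1444 | uniform 3.1500, cycloidal 0.4461, simple-harmonic 1.1444
β=10°: printed 3.0754 | uniform 5.2500, cycloidal 1.9077, simple-harmonic 3.0754
β=16°: printed 7.2553 | uniform 8.4000, cycloidal 6.4355, simple-harmonic 7.2553
β=20°: printed 10.5000 | uniform 10.5000, cycloidal 10.5000, simple-harmonic 10.5000
β=32°: printed 18.9947 | uniform 16.8000, cycloidal 19.9787, simple-harmonic 18.9947
only one law matches every sample → simple-harmonic

simple-harmonic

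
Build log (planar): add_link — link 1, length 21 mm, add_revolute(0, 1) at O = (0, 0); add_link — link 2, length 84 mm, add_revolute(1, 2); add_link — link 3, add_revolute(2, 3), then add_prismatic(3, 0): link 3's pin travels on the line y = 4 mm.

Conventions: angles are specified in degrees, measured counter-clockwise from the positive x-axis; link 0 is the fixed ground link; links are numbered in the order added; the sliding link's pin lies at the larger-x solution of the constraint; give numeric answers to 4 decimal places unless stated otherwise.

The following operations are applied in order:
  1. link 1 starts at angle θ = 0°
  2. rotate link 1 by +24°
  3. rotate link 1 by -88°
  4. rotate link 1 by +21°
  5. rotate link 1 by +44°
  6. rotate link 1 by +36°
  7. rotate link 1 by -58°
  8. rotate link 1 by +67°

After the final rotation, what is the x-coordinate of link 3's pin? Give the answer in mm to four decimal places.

geometry: r = 21 mm, L = 84 mm, e = 4 mm; θ starts at 0°
rotate link 1 by +24°: θ ← 0° +24° = 24°
rotate link 1 by -88°: θ ← 24° -88° = -64°
rotate link 1 by +21°: θ ← -64° +21° = -43°
rotate link 1 by +44°: θ ← -43° +44° = 1°
rotate link 1 by +36°: θ ← 1° +36° = 37°
rotate link 1 by -58°: θ ← 37° -58° = -21°
rotate link 1 by +67°: θ ← -21° +67° = 46°
crank pin P = (r cos θ, r sin θ) = (14.587826, 15.106136)
h = r sin θ − e = 15.106136 − 4 = 11.106136
x = r cos θ + √(L² − h²) = 14.587826 + 83.262559 = 97.850385

97.8504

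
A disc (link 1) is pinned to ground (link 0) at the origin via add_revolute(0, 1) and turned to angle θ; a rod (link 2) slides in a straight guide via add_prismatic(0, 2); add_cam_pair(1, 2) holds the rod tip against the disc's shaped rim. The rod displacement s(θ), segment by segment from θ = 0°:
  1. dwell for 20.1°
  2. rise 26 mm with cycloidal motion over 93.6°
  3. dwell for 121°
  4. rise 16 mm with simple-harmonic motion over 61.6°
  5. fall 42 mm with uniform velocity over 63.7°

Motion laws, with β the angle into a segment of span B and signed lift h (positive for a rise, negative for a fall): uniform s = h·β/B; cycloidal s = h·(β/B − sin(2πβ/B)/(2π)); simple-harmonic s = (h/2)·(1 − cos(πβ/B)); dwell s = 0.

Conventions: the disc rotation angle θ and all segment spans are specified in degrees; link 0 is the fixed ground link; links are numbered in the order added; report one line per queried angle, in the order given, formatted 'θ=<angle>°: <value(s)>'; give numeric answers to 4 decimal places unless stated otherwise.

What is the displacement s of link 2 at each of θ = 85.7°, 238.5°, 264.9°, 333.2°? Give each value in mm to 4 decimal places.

segment 1 (0° to 20.1°, dwell): s unchanged at 0.0000
θ = 85.7° falls in segment 2 (20.1° to 113.7°, cycloidal, h = 26): β = 85.7 − 20.1 = 65.6°, B = 93.6°; Δs = 26·(0.7009 − sin(2π·0.7009)/(2π)) = 22.1645; s = 0.0000 + 22.1645 = 22.1645
segment 2 (20.1° to 113.7°, cycloidal, h = 26) is passed completely: s = 0.0000 + (26) = 26.0000
segment 3 (113.7° to 234.7°, dwell): s unchanged at 26.0000
θ = 238.5° falls in segment 4 (234.7° to 296.3°, simple-harmonic, h = 16): β = 238.5 − 234.7 = 3.8°, B = 61.6°; Δs = 16/2·(1 − cos(π·0.0617)) = 0.1498; s = 26.0000 + 0.1498 = 26.1498
θ = 264.9° falls in segment 4 (234.7° to 296.3°, simple-harmonic, h = 16): β = 264.9 − 234.7 = 30.2°, B = 61.6°; Δs = 16/2·(1 − cos(π·0.4903)) = 7.7552; s = 26.0000 + 7.7552 = 33.7552
segment 4 (234.7° to 296.3°, simple-harmonic, h = 16) is passed completely: s = 26.0000 + (16) = 42.0000
θ = 333.2° falls in segment 5 (296.3° to 360°, uniform, h = -42): β = 333.2 − 296.3 = 36.9°, B = 63.7°; Δs = -42·36.9/63.7 = -24.3297; s = 42.0000 − 24.3297 = 17.6703

θ=85.7°: 22.1645
θ=238.5°: 26.1498
θ=264.9°: 33.7552
θ=333.2°: 17.6703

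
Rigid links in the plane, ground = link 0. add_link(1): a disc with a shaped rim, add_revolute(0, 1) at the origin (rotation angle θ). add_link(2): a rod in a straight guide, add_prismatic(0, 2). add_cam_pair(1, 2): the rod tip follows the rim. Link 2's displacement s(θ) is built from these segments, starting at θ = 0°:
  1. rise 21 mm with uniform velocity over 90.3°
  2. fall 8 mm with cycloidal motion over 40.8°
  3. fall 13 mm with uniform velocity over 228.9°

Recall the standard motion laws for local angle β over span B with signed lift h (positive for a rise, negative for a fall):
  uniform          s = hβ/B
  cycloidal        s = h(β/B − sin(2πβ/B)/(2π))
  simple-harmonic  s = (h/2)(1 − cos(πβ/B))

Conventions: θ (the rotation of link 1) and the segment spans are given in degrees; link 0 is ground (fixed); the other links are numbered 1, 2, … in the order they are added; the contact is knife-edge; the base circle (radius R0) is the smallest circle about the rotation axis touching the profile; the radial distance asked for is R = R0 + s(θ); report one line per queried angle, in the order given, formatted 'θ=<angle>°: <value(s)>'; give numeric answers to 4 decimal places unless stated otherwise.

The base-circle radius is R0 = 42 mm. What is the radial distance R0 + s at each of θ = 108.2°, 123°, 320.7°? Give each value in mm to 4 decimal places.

segment 1 (0° to 90.3°, uniform, h = 21) is passed completely: s = 0.0000 + (21) = 21.0000
θ = 108.2° falls in segment 2 (90.3° to 131.1°, cycloidal, h = -8): β = 108.2 − 90.3 = 17.9°, B = 40.8°; Δs = -8·(0.4387 − sin(2π·0.4387)/(2π)) = -3.0316; s = 21.0000 − 3.0316 = 17.9684
θ = 123° falls in segment 2 (90.3° to 131.1°, cycloidal, h = -8): β = 123 − 90.3 = 32.7°, B = 40.8°; Δs = -8·(0.8015 − sin(2π·0.8015)/(2π)) = -7.6190; s = 21.0000 − 7.6190 = 13.3810
segment 2 (90.3° to 131.1°, cycloidal, h = -8) is passed completely: s = 21.0000 + (-8) = 13.0000
θ = 320.7° falls in segment 3 (131.1° to 360°, uniform, h = -13): β = 320.7 − 131.1 = 189.6°, B = 228.9°; Δs = -13·189.6/228.9 = -10.7680; s = 13.0000 − 10.7680 = 2.2320
θ=108.2°: R = R0 + s = 42 + 17.9684 = 59.9684
θ=123°: R = R0 + s = 42 + 13.3810 = 55.3810
θ=320.7°: R = R0 + s = 42 + 2.2320 = 44.2320

θ=108.2°: 59.9684
θ=123°: 55.3810
θ=320.7°: 44.2320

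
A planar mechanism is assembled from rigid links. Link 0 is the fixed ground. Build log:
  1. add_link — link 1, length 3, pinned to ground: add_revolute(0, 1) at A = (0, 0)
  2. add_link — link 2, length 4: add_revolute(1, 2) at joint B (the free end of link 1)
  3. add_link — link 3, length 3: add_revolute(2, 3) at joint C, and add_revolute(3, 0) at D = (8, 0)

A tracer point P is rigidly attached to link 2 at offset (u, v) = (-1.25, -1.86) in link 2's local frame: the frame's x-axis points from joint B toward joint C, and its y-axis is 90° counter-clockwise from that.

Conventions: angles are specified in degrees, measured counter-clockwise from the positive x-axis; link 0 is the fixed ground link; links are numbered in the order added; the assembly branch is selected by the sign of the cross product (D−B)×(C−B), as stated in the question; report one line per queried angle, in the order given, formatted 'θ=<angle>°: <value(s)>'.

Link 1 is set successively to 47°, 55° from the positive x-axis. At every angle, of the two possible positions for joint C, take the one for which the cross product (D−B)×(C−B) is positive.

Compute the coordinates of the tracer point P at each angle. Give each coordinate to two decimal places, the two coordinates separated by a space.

A=(0,0), D=(8.00,0)
θ=47°: B = A + 3.00·(cos47°, sin47°) = (2.0460, 2.1941)
θ=47°: |BD| = 6.3454
θ=47°: circle(B,4.00) ∩ circle(D,3.00): a=3.7243, h=1.4594
θ=47°:   candidates: C₊=(6.0452,2.2757) cross=9.260; C₋=(5.0359,-0.4630) cross=-9.260
θ=47°:   branch + wants cross > 0 → take C=(6.0452,2.2757) (cross=9.260)
θ=47°: ex = (C−B)/|BC| = (0.9998,0.0204); ey = (-0.0204,0.9998)
θ=47°: P = B + -1.25·ex + -1.86·ey = (0.8342,0.3089)
θ=55°: B = A + 3.00·(cos55°, sin55°) = (1.7207, 2.4575)
θ=55°: |BD| = 6.7430
θ=55°: circle(B,4.00) ∩ circle(D,3.00): a=3.8906, h=0.9292
θ=55°:   candidates: C₊=(5.6824,1.9049) cross=6.266; C₋=(5.0051,0.1742) cross=-6.266
θ=55°:   branch + wants cross > 0 → take C=(5.6824,1.9049) (cross=6.266)
θ=55°: ex = (C−B)/|BC| = (0.9904,-0.1381); ey = (0.1381,0.9904)
θ=55°: P = B + -1.25·ex + -1.86·ey = (0.2258,0.7880)

θ=47°: 0.83 0.31
θ=55°: 0.23 0.79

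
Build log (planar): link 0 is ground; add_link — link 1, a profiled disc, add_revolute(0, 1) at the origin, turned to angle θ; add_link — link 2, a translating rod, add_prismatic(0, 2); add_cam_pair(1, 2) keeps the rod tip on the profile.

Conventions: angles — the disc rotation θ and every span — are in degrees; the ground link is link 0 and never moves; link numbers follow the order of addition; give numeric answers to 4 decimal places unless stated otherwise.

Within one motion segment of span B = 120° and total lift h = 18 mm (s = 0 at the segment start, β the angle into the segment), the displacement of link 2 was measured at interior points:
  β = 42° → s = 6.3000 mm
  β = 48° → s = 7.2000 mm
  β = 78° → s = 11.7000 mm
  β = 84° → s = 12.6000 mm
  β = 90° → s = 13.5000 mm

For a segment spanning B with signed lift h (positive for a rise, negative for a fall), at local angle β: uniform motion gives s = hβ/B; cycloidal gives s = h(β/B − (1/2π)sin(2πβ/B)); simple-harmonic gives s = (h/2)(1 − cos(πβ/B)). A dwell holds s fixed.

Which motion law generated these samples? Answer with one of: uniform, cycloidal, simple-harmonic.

candidates at β/B = r: uniform s = h·r (linear in β); cycloidal s = h·(r − sin(2πr)/(2π)); simple-harmonic s = (h/2)(1 − cos(πr))
β=42°: printed 6.3000 | uniform 6.3000, cycloidal 3.9823, simple-harmonic 4.9141
β=48°: printed 7.2000 | uniform 7.2000, cycloidal 5.5161, simple-harmonic 6.2188
β=78°: printed 11.7000 | uniform 11.7000, cycloidal 14.0177, simple-harmonic 13.0859
β=84°: printed 12.6000 | uniform 12.6000, cycloidal 15.3246, simple-harmonic 14.2901
β=90°: printed 13.5000 | uniform 13.5000, cycloidal 16.3648, simple-harmonic 15.3640
only one law matches every sample → uniform

uniform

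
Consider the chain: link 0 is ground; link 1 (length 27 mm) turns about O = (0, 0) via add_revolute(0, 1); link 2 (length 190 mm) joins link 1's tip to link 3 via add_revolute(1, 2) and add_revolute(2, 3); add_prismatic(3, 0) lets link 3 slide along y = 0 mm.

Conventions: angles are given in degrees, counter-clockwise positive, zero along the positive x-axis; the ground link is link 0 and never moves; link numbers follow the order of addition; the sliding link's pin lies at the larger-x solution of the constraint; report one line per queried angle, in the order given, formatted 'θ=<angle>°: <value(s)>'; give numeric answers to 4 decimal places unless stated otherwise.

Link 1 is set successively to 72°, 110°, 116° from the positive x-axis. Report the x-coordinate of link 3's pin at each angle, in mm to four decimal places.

geometry: r = 27 mm, L = 190 mm, e = 0 mm
θ=72°: crank pin P = (r cos θ, r sin θ) = (8.343459, 25.678526)
θ=72°: h = r sin θ − e = 25.678526 − 0 = 25.678526
θ=72°: x = r cos θ + √(L² − h²) = 8.343459 + 188.256775 = 196.600234
θ=110°: crank pin P = (r cos θ, r sin θ) = (-9.234544, 25.371701)
θ=110°: h = r sin θ − e = 25.371701 − 0 = 25.371701
θ=110°: x = r cos θ + √(L² − h²) = -9.234544 + 188.298372 = 179.063828
θ=116°: crank pin P = (r cos θ, r sin θ) = (-11.836021, 24.267439)
θ=116°: h = r sin θ − e = 24.267439 − 0 = 24.267439
θ=116°: x = r cos θ + √(L² − h²) = -11.836021 + 188.443868 = 176.607847

θ=72°: 196.6002
θ=110°: 179.0638
θ=116°: 176.6078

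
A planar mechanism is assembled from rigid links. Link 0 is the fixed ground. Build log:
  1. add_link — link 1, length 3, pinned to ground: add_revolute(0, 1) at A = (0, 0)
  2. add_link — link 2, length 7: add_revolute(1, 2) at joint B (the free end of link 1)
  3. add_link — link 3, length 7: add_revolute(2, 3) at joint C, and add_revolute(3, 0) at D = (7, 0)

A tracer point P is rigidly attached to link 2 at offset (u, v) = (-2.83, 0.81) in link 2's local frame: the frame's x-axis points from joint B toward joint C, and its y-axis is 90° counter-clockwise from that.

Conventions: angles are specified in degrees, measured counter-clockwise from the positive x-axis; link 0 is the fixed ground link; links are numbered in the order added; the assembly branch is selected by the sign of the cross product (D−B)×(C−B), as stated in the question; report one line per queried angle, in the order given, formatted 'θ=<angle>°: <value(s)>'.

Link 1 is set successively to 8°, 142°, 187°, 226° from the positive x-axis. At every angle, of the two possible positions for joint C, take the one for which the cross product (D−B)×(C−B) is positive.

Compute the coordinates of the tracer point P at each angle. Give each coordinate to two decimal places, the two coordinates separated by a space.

A=(0,0), D=(7.00,0)
θ=8°: B = A + 3.00·(cos8°, sin8°) = (2.9708, 0.4175)
θ=8°: |BD| = 4.0508
θ=8°: circle(B,7.00) ∩ circle(D,7.00): a=2.0254, h=6.7006
θ=8°:   candidates: C₊=(5.6760,6.8737) cross=27.143; C₋=(4.2948,-6.4561) cross=-27.143
θ=8°:   branch + wants cross > 0 → take C=(5.6760,6.8737) (cross=27.143)
θ=8°: ex = (C−B)/|BC| = (0.3865,0.9223); ey = (-0.9223,0.3865)
θ=8°: P = B + -2.83·ex + 0.81·ey = (1.1300,-1.8796)
θ=142°: B = A + 3.00·(cos142°, sin142°) = (-2.3640, 1.8470)
θ=142°: |BD| = 9.5444
θ=142°: circle(B,7.00) ∩ circle(D,7.00): a=4.7722, h=5.1211
θ=142°:   candidates: C₊=(3.3090,5.9478) cross=48.878; C₋=(1.3270,-4.1008) cross=-48.878
θ=142°:   branch + wants cross > 0 → take C=(3.3090,5.9478) (cross=48.878)
θ=142°: ex = (C−B)/|BC| = (0.8104,0.5858); ey = (-0.5858,0.8104)
θ=142°: P = B + -2.83·ex + 0.81·ey = (-5.1321,0.8455)
θ=187°: B = A + 3.00·(cos187°, sin187°) = (-2.9776, -0.3656)
θ=187°: |BD| = 9.9843
θ=187°: circle(B,7.00) ∩ circle(D,7.00): a=4.9922, h=4.9070
θ=187°:   candidates: C₊=(1.8315,4.7209) cross=48.993; C₋=(2.1909,-5.0865) cross=-48.993
θ=187°:   branch + wants cross > 0 → take C=(1.8315,4.7209) (cross=48.993)
θ=187°: ex = (C−B)/|BC| = (0.6870,0.7266); ey = (-0.7266,0.6870)
θ=187°: P = B + -2.83·ex + 0.81·ey = (-5.5105,-1.8655)
θ=226°: B = A + 3.00·(cos226°, sin226°) = (-2.0840, -2.1580)
θ=226°: |BD| = 9.3368
θ=226°: circle(B,7.00) ∩ circle(D,7.00): a=4.6684, h=5.2159
θ=226°:   candidates: C₊=(1.2524,3.9957) cross=48.700; C₋=(3.6636,-6.1537) cross=-48.700
θ=226°:   branch + wants cross > 0 → take C=(1.2524,3.9957) (cross=48.700)
θ=226°: ex = (C−B)/|BC| = (0.4766,0.8791); ey = (-0.8791,0.4766)
θ=226°: P = B + -2.83·ex + 0.81·ey = (-4.1449,-4.2598)

θ=8°: 1.13 -1.88
θ=142°: -5.13 0.85
θ=187°: -5.51 -1.87
θ=226°: -4.14 -4.26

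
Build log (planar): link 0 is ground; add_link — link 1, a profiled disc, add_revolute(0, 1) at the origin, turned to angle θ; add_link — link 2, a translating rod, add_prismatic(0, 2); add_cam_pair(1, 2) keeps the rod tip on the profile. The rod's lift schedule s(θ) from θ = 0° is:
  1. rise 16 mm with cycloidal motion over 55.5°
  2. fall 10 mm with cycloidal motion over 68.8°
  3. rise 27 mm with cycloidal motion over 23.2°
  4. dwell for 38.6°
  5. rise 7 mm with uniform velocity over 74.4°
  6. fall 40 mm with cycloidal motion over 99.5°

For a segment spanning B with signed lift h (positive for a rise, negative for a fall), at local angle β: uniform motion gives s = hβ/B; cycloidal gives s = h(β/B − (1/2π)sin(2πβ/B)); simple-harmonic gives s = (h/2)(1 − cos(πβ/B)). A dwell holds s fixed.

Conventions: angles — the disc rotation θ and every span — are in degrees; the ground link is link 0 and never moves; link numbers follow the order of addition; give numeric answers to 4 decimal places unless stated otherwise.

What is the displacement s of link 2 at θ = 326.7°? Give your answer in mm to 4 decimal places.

seg 1 [0°–55.5°] cycloidal, h=16: full span → s += 16 → s = 16.0000
seg 2 [55.5°–124.3°] cycloidal, h=-10: full span → s += -10 → s = 6.0000
seg 3 [124.3°–147.5°] cycloidal, h=27: full span → s += 27 → s = 33.0000
seg 4 [147.5°–186.1°] dwell: s stays 33.0000
seg 5 [186.1°–260.5°] uniform, h=7: full span → s += 7 → s = 40.0000
seg 6 [260.5°–360°] cycloidal, h=-40: θ=326.7° here. β=66.2, B=99.5. -40·(0.6653 − sin(2π·0.6653)/(2π)) = -32.0994 → s = 7.9006

7.9006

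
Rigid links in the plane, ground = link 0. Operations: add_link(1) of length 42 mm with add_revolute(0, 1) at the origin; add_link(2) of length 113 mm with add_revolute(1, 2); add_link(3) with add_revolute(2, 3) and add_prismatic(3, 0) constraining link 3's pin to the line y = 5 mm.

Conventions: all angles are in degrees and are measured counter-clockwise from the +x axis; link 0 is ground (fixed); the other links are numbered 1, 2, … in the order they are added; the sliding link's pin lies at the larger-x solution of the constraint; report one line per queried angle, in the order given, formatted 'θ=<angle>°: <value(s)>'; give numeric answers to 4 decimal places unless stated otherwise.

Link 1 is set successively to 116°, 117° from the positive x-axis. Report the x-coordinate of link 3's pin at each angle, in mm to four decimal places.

geometry: r = 42 mm, L = 113 mm, e = 5 mm
θ=116°: crank pin P = (r cos θ, r sin θ) = (-18.411588, 37.749350)
θ=116°: h = r sin θ − e = 37.749350 − 5 = 32.749350
θ=116°: x = r cos θ + √(L² − h²) = -18.411588 + 108.150266 = 89.738678
θ=117°: crank pin P = (r cos θ, r sin θ) = (-19.067601, 37.422274)
θ=117°: h = r sin θ − e = 37.422274 − 5 = 32.422274
θ=117°: x = r cos θ + √(L² − h²) = -19.067601 + 108.248770 = 89.181169

θ=116°: 89.7387
θ=117°: 89.1812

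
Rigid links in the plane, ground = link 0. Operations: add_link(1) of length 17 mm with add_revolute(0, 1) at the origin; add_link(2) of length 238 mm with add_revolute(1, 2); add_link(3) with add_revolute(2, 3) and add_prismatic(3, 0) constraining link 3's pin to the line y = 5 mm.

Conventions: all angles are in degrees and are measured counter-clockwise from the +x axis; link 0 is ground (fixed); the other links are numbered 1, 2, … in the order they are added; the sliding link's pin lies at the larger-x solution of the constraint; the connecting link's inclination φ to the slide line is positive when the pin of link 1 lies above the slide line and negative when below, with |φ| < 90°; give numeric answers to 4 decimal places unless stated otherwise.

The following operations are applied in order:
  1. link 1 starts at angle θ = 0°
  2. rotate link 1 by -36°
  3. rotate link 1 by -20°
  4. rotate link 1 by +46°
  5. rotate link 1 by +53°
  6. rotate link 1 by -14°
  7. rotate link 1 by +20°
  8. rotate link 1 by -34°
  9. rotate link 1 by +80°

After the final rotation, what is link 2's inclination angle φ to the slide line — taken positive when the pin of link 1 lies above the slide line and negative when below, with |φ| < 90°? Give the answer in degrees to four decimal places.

geometry: r = 17 mm, L = 238 mm, e = 5 mm; θ starts at 0°
rotate link 1 by -36°: θ ← 0° -36° = -36°
rotate link 1 by -20°: θ ← -36° -20° = -56°
rotate link 1 by +46°: θ ← -56° +46° = -10°
rotate link 1 by +53°: θ ← -10° +53° = 43°
rotate link 1 by -14°: θ ← 43° -14° = 29°
rotate link 1 by +20°: θ ← 29° +20° = 49°
rotate link 1 by -34°: θ ← 49° -34° = 15°
rotate link 1 by +80°: θ ← 15° +80° = 95°
h = r sin θ − e = 16.935310 − 5 = 11.935310
sin φ = h / L = 11.935310 / 238 = 0.05014836
φ = arcsin(0.05014836) = 2.874495°

2.8745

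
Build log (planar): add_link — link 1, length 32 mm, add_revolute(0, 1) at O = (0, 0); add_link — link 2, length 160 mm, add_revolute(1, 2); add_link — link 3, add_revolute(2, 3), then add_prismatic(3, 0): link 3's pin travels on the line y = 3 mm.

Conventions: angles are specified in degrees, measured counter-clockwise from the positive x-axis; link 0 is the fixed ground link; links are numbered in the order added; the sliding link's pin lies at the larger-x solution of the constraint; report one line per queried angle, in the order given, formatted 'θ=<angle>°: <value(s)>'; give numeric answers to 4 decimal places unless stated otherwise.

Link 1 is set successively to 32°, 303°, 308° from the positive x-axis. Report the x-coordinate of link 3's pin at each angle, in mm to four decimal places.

geometry: r = 32 mm, L = 160 mm, e = 3 mm
θ=32°: crank pin P = (r cos θ, r sin θ) = (27.137539, 16.957416)
θ=32°: h = r sin θ − e = 16.957416 − 3 = 13.957416
θ=32°: x = r cos θ + √(L² − h²) = 27.137539 + 159.390058 = 186.527597
θ=303°: crank pin P = (r cos θ, r sin θ) = (17.428449, -26.837458)
θ=303°: h = r sin θ − e = -26.837458 − 3 = -29.837458
θ=303°: x = r cos θ + √(L² − h²) = 17.428449 + 157.193276 = 174.621725
θ=308°: crank pin P = (r cos θ, r sin θ) = (19.701167, -25.216344)
θ=308°: h = r sin θ − e = -25.216344 − 3 = -28.216344
θ=308°: x = r cos θ + √(L² − h²) = 19.701167 + 157.492342 = 177.193510

θ=32°: 186.5276
θ=303°: 174.6217
θ=308°: 177.1935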